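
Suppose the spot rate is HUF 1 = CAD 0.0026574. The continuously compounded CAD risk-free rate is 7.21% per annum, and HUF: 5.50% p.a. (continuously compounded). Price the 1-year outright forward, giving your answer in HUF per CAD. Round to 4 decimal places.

369.9275

T = 1 year.
CAD growth factor: e^(0.0721×1) = 1.074762815.
HUF accumulates by e^(0.0550×1) = 1.056540615.
Forward (CAD per HUF) = 0.0026574 × 1.074762815 / 1.056540615 = 0.00270323229.
Invert for HUF per CAD: 1 / 0.00270323229 = 369.9275.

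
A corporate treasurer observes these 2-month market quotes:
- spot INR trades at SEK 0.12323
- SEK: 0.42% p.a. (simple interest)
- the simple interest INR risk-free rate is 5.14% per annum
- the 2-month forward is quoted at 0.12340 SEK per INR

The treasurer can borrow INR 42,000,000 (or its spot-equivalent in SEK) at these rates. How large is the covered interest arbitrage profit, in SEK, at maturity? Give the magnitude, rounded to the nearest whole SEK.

SEK 47,916

T = 2/12 years.
Route A — deposit INR, sell forward: 42,000,000 × 1.008566667 × 0.12340 = SEK 5,227,199.32.
Route B — convert at spot, deposit SEK: 42,000,000 × 0.12323 × 1.000700 = SEK 5,179,282.96.
The quoted forward overvalues INR, so borrow SEK, buy INR at spot, deposit the INR at 5.14%, and sell the proceeds forward at 0.12340.
The gap between the two covered legs is SEK 47,916.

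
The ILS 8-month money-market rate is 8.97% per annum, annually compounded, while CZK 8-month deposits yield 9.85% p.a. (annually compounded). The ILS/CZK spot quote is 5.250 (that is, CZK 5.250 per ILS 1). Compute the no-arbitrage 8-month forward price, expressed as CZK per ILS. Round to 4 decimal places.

5.2782

T = 8/12 years.
CZK growth factor: (1 + 0.0985)^(8/12) = 1.0646333.
ILS growth factor: (1 + 0.0897)^(8/12) = 1.0589399.
So F = 5.25 × 1.0646333 / 1.0589399 = 5.278227 (CZK/ILS).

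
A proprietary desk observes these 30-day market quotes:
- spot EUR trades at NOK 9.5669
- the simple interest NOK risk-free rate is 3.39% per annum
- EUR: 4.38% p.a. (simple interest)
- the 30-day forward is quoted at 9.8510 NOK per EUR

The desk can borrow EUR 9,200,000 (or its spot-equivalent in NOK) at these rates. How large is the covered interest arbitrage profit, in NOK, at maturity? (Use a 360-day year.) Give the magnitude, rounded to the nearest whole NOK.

T = 30/360 years.
Route A — deposit EUR, sell forward: 9,200,000 × 1.003650 × 9.8510 = NOK 90,959,996.58.
Route B — convert at spot, deposit NOK: 9,200,000 × 9.5669 × 1.002825 = NOK 88,264,123.73.
The quoted forward overvalues EUR, so borrow NOK, buy EUR at spot, deposit the EUR at 4.38%, and sell the proceeds forward at 9.8510.
Profit = 90,959,996.58 − 88,264,123.73 = NOK 2,695,873.

NOK 2,695,873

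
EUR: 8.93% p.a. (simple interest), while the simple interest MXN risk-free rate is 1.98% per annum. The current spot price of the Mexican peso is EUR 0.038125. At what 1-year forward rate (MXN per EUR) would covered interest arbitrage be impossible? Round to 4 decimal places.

T = 1 year.
Growth of 1 EUR over T: 1 + 0.0893×1 = 1.089300.
Growth of 1 MXN over T: 1 + 0.0198×1 = 1.019800.
Forward (EUR per MXN) = 0.038125 × 1.089300 / 1.019800 = 0.040723242.
Invert for MXN per EUR: 1 / 0.040723242 = 24.5560.

24.5560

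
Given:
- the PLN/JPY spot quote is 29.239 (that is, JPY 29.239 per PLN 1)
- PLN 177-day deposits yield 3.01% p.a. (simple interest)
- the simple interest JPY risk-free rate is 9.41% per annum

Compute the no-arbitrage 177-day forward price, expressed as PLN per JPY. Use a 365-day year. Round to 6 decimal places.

0.033186

T = 177/365 years.
Growth of 1 JPY over T: 1 + 0.0941×177/365 = 1.0456321.
Growth of 1 PLN over T: 1 + 0.0301×177/365 = 1.0145964.
Forward (JPY per PLN) = 29.239 × 1.0456321 / 1.0145964 = 30.13340.
Invert for PLN per JPY: 1 / 30.13340 = 0.033186.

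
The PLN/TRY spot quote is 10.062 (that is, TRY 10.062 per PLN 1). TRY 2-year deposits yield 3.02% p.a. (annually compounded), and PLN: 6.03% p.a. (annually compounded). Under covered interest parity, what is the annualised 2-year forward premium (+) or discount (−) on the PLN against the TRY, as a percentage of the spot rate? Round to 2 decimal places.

T = 2 years.
F = S · g_TRY/g_PLN = 10.062 × 1.061312/1.1242361 = 9.498824.
(F − S)/S ÷ T = (9.498824 − 10.062)/10.062/2 = -0.027985 → -2.80%.

-2.80%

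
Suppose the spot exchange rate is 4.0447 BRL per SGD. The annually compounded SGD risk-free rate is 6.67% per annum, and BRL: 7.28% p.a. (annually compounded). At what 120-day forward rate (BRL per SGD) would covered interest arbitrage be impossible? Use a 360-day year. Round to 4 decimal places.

T = 120/360 years.
BRL accumulates by (1 + 0.0728)^(120/360) = 1.0237005.
Growth of 1 SGD over T: (1 + 0.0667)^(120/360) = 1.0217566.
CIP: F = S · (grow BRL)/(grow SGD) = 4.0447 × 1.0237005/1.0217566 = 4.052395 BRL per SGD.

4.0524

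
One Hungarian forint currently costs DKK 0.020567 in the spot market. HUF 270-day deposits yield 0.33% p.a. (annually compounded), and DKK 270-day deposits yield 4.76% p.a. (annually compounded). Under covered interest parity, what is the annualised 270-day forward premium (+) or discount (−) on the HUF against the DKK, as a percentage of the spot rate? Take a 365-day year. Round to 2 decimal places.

T = 270/365 years.
F = S · g_DKK/g_HUF = 0.020567 × 1.0349971/1.002440 = 0.021234972.
Annualised premium = (F − S)/S × (1/T) = (0.021234972 − 0.020567)/0.020567 ÷ (270/365) = 4.39%.

+4.39%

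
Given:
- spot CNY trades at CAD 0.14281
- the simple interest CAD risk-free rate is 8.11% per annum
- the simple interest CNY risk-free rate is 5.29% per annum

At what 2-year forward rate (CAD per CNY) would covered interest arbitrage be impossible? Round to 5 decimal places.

T = 2 years.
Growth of 1 CAD over T: 1 + 0.0811×2 = 1.162200.
CNY accumulates by 1 + 0.0529×2 = 1.105800.
So F = 0.14281 × 1.162200 / 1.105800 = 0.1500939 (CAD/CNY).

0.15009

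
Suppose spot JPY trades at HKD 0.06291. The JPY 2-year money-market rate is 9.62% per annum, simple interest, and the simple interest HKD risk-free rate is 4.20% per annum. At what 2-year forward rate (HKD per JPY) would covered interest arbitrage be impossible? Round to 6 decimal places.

T = 2 years.
Growth of 1 HKD over T: 1 + 0.0420×2 = 1.084000.
JPY growth factor: 1 + 0.0962×2 = 1.192400.
So F = 0.06291 × 1.084000 / 1.192400 = 0.05719091 (HKD/JPY).

0.057191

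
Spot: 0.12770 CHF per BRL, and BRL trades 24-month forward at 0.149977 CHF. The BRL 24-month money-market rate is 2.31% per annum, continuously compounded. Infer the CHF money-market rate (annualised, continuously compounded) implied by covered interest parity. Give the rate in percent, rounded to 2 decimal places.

10.35%

T = 2 years.
CIP gives F = S · g_CHF/g_BRL, so g_CHF/g_BRL = 0.149977/0.1277 = 1.1744479.
BRL growth factor: e^(0.0231×2) = 1.0472838.
So the CHF growth factor = 1.2299803.
Take logs: ln 1.2299803 / 2 = 0.103499, so 10.35%.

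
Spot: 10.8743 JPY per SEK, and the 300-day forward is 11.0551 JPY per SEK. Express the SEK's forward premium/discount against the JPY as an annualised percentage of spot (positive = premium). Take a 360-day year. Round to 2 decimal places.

T = 300/360 years.
SEK trades forward at +1.66264% vs spot over the period.
Per annum: 0.0166264 / (300/360) = 0.019952 = 2.00%.

+2.00%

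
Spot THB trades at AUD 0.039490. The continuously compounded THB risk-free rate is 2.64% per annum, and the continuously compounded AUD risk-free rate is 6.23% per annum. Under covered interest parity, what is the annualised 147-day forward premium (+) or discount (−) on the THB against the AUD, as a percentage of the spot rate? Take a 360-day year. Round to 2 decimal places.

T = 147/360 years.
No-arbitrage forward: 0.03949 × 1.0257655 / 1.0108383 = 0.040073155 AUD/THB.
Annualised premium = (F − S)/S × (1/T) = (0.040073155 − 0.03949)/0.03949 ÷ (147/360) = 3.62%.

+3.62%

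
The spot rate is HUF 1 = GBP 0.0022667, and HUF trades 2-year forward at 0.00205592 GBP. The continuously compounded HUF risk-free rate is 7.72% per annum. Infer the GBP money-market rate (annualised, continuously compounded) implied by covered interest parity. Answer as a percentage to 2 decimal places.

T = 2 years.
F/S = 0.00205592/0.0022667 = 0.9070102 = (growth of GBP) / (growth of HUF).
The HUF side grows by e^(0.0772×2) = 1.1669576.
So the GBP growth factor = 1.0584424.
Take logs: ln 1.0584424 / 2 = 0.028399, so 2.84%.

2.84%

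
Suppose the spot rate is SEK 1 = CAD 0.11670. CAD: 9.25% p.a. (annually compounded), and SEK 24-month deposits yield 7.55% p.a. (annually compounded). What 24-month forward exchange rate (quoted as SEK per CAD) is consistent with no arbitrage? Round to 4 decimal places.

8.3044

T = 2 years.
CAD growth factor: (1 + 0.0925)^2 = 1.1935563.
Growth of 1 SEK over T: (1 + 0.0755)^2 = 1.1567002.
CIP: F = S · (grow CAD)/(grow SEK) = 0.1167 × 1.1935563/1.1567002 = 0.1204184 CAD per SEK.
Invert for SEK per CAD: 1 / 0.1204184 = 8.3044.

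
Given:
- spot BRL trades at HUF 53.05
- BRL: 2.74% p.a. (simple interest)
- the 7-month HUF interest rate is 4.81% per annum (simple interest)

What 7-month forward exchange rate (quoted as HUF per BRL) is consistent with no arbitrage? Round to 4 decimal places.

T = 7/12 years.
HUF accumulates by 1 + 0.0481×7/12 = 1.02805833.
Growth of 1 BRL over T: 1 + 0.0274×7/12 = 1.01598333.
So F = 53.05 × 1.02805833 / 1.01598333 = 53.680501 (HUF/BRL).

53.6805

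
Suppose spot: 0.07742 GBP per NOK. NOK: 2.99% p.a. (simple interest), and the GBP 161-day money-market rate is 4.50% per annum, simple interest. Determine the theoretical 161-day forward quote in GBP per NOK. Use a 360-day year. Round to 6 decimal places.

0.077936

T = 161/360 years.
Growth of 1 GBP over T: 1 + 0.0450×161/360 = 1.020125.
NOK accumulates by 1 + 0.0299×161/360 = 1.0133719.
CIP: F = S · (grow GBP)/(grow NOK) = 0.07742 × 1.020125/1.0133719 = 0.07793593 GBP per NOK.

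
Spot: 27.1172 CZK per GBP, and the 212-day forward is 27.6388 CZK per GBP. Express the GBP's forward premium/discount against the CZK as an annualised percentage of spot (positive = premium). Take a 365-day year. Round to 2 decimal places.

T = 212/365 years.
Period premium: (27.6388 − 27.1172)/27.1172 = 0.0192350.
×(1/T) gives 3.31% p.a.

+3.31%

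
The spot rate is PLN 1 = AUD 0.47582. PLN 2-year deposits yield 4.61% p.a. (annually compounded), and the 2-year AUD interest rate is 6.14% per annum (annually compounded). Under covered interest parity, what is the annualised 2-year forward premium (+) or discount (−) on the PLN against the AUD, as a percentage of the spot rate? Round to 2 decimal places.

+1.47%

T = 2 years.
No-arbitrage forward: 0.47582 × 1.126570 / 1.0943252 = 0.48984026 AUD/PLN.
(F − S)/S ÷ T = (0.48984026 − 0.47582)/0.47582/2 = 0.014733 → 1.47%.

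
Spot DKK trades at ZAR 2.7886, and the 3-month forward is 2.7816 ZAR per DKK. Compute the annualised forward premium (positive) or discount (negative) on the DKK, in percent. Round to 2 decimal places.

-1.00%

T = 3/12 years.
(F − S)/S = (2.7816 − 2.7886)/2.7886 = -0.0025102.
Annualise by dividing by T: -0.0025102 / (3/12) = -0.010041 → -1.00%.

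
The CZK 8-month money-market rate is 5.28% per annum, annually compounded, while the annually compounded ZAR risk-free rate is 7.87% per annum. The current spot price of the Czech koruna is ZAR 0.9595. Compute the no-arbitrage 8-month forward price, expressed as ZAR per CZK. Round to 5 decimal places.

T = 8/12 years.
ZAR growth factor: (1 + 0.0787)^(8/12) = 1.0518015.
Growth of 1 CZK over T: (1 + 0.0528)^(8/12) = 1.0348973.
CIP: F = S · (grow ZAR)/(grow CZK) = 0.9595 × 1.0518015/1.0348973 = 0.9751726 ZAR per CZK.

0.97517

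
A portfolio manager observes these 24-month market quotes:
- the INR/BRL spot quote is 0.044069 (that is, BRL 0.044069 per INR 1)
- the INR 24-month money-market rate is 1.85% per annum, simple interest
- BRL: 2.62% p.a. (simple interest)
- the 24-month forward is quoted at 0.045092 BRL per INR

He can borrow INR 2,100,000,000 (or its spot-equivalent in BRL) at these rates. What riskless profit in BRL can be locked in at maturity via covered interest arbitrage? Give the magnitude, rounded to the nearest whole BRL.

T = 2 years.
Invest the INR and cover forward: 2,100,000,000 × 1.037000 × 0.045092 = BRL 98,196,848.40.
Convert at spot and invest in BRL: 2,100,000,000 × 0.044069 × 1.052400 = BRL 97,394,252.76.
The quoted forward overvalues INR, so borrow BRL, buy INR at spot, deposit the INR at 1.85%, and sell the proceeds forward at 0.045092.
Arbitrage profit = |98,196,848.40 − 97,394,252.76| = BRL 802,596.

BRL 802,596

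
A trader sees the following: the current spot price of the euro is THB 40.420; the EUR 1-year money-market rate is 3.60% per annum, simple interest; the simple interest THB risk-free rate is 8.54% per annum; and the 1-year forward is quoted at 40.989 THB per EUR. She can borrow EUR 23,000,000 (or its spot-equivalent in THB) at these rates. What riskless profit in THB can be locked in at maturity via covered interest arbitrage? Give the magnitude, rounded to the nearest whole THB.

T = 1 year.
Invest the EUR and cover forward: 23,000,000 × 1.036000 × 40.989 = THB 976,685,892.00.
Convert at spot and invest in THB: 23,000,000 × 40.420 × 1.085400 = THB 1,009,052,964.00.
The quoted forward undervalues EUR, so borrow EUR, convert to THB at spot, deposit the THB at 8.54%, and buy EUR forward at 40.989 to cover the loan.
The gap between the two covered legs is THB 32,367,072.

THB 32,367,072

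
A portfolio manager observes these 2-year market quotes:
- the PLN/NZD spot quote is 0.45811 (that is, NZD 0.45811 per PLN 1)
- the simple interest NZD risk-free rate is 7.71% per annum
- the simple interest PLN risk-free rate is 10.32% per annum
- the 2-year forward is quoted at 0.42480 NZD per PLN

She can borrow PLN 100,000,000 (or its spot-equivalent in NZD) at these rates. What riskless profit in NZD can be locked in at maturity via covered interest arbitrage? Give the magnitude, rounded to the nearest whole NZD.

NZD 1,627,184

T = 2 years.
Keep in PLN, deliver into the forward: 100,000,000·1.206400·0.42480 = NZD 51,247,872.00.
Swap to NZD now, deposit: 100,000,000·0.45811·1.154200 = NZD 52,875,056.20.
The quoted forward undervalues PLN, so borrow PLN, convert to NZD at spot, deposit the NZD at 7.71%, and buy PLN forward at 0.42480 to cover the loan.
Profit = 52,875,056.20 − 51,247,872.00 = NZD 1,627,184.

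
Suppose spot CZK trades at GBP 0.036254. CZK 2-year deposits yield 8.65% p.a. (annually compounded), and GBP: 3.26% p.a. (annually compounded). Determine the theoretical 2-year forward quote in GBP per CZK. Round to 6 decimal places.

T = 2 years.
GBP accumulates by (1 + 0.0326)^2 = 1.0662628.
CZK accumulates by (1 + 0.0865)^2 = 1.1804823.
So F = 0.036254 × 1.0662628 / 1.1804823 = 0.03274618 (GBP/CZK).

0.032746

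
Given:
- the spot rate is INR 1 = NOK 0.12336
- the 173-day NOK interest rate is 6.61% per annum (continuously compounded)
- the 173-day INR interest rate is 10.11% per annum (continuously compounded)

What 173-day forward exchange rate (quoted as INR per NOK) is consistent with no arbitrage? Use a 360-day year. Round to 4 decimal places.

8.2439

T = 173/360 years.
Growth of 1 NOK over T: e^(0.0661×173/360) = 1.0322746.
INR accumulates by e^(0.1011×173/360) = 1.0497837.
So F = 0.12336 × 1.0322746 / 1.0497837 = 0.1213025 (NOK/INR).
Invert for INR per NOK: 1 / 0.1213025 = 8.2439.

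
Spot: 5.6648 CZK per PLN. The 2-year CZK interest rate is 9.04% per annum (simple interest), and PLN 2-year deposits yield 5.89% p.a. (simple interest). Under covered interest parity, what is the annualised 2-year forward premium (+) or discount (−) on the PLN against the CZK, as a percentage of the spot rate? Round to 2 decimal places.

+2.82%

T = 2 years.
No-arbitrage forward: 5.6648 × 1.180800 / 1.117800 = 5.9840721 CZK/PLN.
Annualised premium = (F − S)/S × (1/T) = (5.9840721 − 5.6648)/5.6648 ÷ 2 = 2.82%.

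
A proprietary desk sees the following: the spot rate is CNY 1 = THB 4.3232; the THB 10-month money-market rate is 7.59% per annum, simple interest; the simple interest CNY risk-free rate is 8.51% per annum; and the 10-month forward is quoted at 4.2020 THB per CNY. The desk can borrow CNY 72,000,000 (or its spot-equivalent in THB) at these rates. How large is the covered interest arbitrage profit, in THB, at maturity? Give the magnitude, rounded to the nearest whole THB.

T = 10/12 years.
Keep in CNY, deliver into the forward: 72,000,000·1.07091666667·4.2020 = THB 323,999,412.00.
Swap to THB now, deposit: 72,000,000·4.3232·1.063250 = THB 330,958,252.80.
The quoted forward undervalues CNY, so borrow CNY, convert to THB at spot, deposit the THB at 7.59%, and buy CNY forward at 4.2020 to cover the loan.
The gap between the two covered legs is THB 6,958,841.

THB 6,958,841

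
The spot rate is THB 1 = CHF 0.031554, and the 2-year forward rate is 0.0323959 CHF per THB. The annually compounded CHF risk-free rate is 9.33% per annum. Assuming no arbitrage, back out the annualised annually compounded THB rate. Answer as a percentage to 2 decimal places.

T = 2 years.
F/S = 0.0323959/0.031554 = 1.0266812 = (growth of CHF) / (growth of THB).
CHF growth factor: (1 + 0.0933)^2 = 1.1953049.
That pins the THB growth at 1.1642415.
Annualise: 1.1642415^(1/2) − 1 = 0.079000 = 7.90%.

7.90%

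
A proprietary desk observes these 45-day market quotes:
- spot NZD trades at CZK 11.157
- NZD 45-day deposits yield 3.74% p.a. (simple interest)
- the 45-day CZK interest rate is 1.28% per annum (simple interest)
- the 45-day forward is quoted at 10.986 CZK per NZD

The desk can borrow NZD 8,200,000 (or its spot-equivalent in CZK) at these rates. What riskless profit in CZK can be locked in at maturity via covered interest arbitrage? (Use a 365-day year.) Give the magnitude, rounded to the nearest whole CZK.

CZK 1,131,195

T = 45/365 years.
Keep in NZD, deliver into the forward: 8,200,000·1.0046109589·10.986 = CZK 90,500,579.15.
Swap to CZK now, deposit: 8,200,000·11.157·1.0015780822 = CZK 91,631,774.64.
The quoted forward undervalues NZD, so borrow NZD, convert to CZK at spot, deposit the CZK at 1.28%, and buy NZD forward at 10.986 to cover the loan.
Arbitrage profit = |90,500,579.15 − 91,631,774.64| = CZK 1,131,195.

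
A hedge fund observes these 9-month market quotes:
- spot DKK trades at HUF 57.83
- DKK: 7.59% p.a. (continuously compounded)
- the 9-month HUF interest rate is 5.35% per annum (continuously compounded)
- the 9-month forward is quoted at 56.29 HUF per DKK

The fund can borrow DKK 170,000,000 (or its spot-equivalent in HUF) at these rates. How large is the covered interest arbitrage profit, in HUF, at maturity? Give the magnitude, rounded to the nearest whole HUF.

HUF 103,758,641

T = 9/12 years.
Keep in DKK, deliver into the forward: 170,000,000·1.058576414187·56.29 = HUF 10,129,835,280.28.
Swap to HUF now, deposit: 170,000,000·57.83·1.040940883671 = HUF 10,233,593,921.46.
The quoted forward undervalues DKK, so borrow DKK, convert to HUF at spot, deposit the HUF at 5.35%, and buy DKK forward at 56.29 to cover the loan.
Arbitrage profit = |10,129,835,280.28 − 10,233,593,921.46| = HUF 103,758,641.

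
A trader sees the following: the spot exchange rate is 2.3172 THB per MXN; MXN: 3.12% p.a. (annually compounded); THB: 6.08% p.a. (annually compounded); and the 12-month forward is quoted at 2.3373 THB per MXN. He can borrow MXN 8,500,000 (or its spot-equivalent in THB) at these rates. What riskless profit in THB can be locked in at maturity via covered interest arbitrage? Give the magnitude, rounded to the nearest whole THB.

THB 406,827

T = 1 year.
Route A — deposit MXN, sell forward: 8,500,000 × 1.031200 × 2.3373 = THB 20,486,901.96.
Route B — convert at spot, deposit THB: 8,500,000 × 2.3172 × 1.060800 = THB 20,893,728.96.
The quoted forward undervalues MXN, so borrow MXN, convert to THB at spot, deposit the THB at 6.08%, and buy MXN forward at 2.3373 to cover the loan.
Profit = 20,893,728.96 − 20,486,901.96 = THB 406,827.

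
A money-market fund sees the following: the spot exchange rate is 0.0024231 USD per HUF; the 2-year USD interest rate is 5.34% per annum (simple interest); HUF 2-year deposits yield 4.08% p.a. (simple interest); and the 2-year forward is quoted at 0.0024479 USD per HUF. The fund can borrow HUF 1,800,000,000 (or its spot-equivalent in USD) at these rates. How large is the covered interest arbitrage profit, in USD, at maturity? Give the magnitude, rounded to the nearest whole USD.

USD 61,629

T = 2 years.
Route A — deposit HUF, sell forward: 1,800,000,000 × 1.081600 × 0.0024479 = USD 4,765,767.55.
Route B — convert at spot, deposit USD: 1,800,000,000 × 0.0024231 × 1.106800 = USD 4,827,396.74.
The quoted forward undervalues HUF, so borrow HUF, convert to USD at spot, deposit the USD at 5.34%, and buy HUF forward at 0.0024479 to cover the loan.
Arbitrage profit = |4,765,767.55 − 4,827,396.74| = USD 61,629.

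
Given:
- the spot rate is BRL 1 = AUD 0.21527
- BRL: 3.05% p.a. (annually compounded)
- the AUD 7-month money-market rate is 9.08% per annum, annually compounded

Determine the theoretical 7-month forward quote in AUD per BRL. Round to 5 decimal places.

T = 7/12 years.
Growth of 1 AUD over T: (1 + 0.0908)^(7/12) = 1.0520055.
Growth of 1 BRL over T: (1 + 0.0305)^(7/12) = 1.0176802.
CIP: F = S · (grow AUD)/(grow BRL) = 0.21527 × 1.0520055/1.0176802 = 0.2225308 AUD per BRL.

0.22253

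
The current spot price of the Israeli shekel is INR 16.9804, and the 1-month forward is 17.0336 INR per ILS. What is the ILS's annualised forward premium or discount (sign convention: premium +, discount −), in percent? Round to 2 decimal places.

+3.76%

T = 1/12 years.
Period premium: (17.0336 − 16.9804)/16.9804 = 0.0031330.
×(1/T) gives 3.76% p.a.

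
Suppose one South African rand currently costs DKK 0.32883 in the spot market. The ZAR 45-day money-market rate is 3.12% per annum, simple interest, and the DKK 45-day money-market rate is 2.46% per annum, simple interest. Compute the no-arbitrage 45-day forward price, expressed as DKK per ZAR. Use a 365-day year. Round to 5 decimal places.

0.32856

T = 45/365 years.
Growth of 1 DKK over T: 1 + 0.0246×45/365 = 1.0030329.
ZAR growth factor: 1 + 0.0312×45/365 = 1.0038466.
Forward (DKK per ZAR) = 0.32883 × 1.0030329 / 1.0038466 = 0.3285635.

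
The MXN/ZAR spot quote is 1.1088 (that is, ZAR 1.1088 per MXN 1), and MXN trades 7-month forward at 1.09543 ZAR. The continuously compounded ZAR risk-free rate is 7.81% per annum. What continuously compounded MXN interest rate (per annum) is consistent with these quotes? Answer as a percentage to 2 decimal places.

9.89%

T = 7/12 years.
CIP gives F = S · g_ZAR/g_MXN, so g_ZAR/g_MXN = 1.09543/1.1088 = 0.9879419.
ZAR growth factor: e^(0.0781×7/12) = 1.0466121.
That pins the MXN growth at 1.0593863.
Take logs: ln 1.0593863 / (7/12) = 0.098897, so 9.89%.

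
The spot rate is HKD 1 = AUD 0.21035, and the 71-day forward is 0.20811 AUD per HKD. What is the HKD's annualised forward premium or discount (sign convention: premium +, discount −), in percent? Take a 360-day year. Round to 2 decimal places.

-5.40%

T = 71/360 years.
Period premium: (0.20811 − 0.21035)/0.21035 = -0.0106489.
Annualise by dividing by T: -0.0106489 / (71/360) = -0.053994 → -5.40%.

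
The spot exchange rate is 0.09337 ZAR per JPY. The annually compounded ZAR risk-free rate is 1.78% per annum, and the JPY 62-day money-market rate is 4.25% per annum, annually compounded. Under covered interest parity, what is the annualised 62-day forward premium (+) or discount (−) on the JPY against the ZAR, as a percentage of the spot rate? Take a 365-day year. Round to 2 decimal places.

T = 62/365 years.
F = S · g_ZAR/g_JPY = 0.09337 × 1.0030015/1.007095 = 0.09299048.
(F − S)/S ÷ T = (0.09299048 − 0.09337)/0.09337/(62/365) = -0.023929 → -2.39%.

-2.39%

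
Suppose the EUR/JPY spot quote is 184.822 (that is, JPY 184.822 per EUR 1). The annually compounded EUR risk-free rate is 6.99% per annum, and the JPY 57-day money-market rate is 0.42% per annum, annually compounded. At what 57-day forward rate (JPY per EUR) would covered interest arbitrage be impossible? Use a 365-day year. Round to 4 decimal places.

183.0019

T = 57/365 years.
Growth of 1 JPY over T: (1 + 0.0042)^(57/365) = 1.000654731.
Growth of 1 EUR over T: (1 + 0.0699)^(57/365) = 1.010607137.
So F = 184.822 × 1.000654731 / 1.010607137 = 183.001883 (JPY/EUR).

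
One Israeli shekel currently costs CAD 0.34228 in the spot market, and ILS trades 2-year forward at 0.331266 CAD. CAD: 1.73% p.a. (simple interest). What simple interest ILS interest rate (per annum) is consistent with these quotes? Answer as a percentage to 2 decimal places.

3.45%

T = 2 years.
By CIP, F/S equals the CAD-to-ILS growth ratio: 0.331266/0.34228 = 0.9678217.
CAD growth factor: 1 + 0.0173×2 = 1.034600.
So the ILS growth factor = 1.0689986.
(1.0689986 − 1)/T = 0.034499, i.e. 3.45%.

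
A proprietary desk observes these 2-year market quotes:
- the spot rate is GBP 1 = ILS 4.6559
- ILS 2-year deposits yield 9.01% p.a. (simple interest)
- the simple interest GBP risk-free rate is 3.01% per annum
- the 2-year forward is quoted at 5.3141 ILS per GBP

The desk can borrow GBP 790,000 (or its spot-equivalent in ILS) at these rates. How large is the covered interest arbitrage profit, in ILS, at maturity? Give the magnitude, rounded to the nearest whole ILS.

T = 2 years.
Route A — deposit GBP, sell forward: 790,000 × 1.060200 × 5.3141 = ILS 4,450,866.97.
Route B — convert at spot, deposit ILS: 790,000 × 4.6559 × 1.180200 = ILS 4,340,965.61.
The quoted forward overvalues GBP, so borrow ILS, buy GBP at spot, deposit the GBP at 3.01%, and sell the proceeds forward at 5.3141.
The gap between the two covered legs is ILS 109,901.

ILS 109,901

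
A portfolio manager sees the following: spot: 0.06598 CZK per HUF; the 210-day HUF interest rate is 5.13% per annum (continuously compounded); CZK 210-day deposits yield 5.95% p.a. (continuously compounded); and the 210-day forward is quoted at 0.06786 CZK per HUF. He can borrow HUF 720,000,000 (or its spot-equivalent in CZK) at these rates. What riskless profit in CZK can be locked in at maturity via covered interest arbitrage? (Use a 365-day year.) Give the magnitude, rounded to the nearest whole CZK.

CZK 1,162,766

T = 210/365 years.
Keep in HUF, deliver into the forward: 720,000,000·1.0299549552·0.06786 = CZK 50,322,775.15.
Swap to CZK now, deposit: 720,000,000·0.06598·1.0348255654 = CZK 49,160,009.38.
The quoted forward overvalues HUF, so borrow CZK, buy HUF at spot, deposit the HUF at 5.13%, and sell the proceeds forward at 0.06786.
The gap between the two covered legs is CZK 1,162,766.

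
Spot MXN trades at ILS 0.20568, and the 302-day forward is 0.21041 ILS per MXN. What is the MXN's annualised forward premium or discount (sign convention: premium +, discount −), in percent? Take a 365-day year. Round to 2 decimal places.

T = 302/365 years.
(F − S)/S = (0.21041 − 0.20568)/0.20568 = 0.0229969.
Annualise by dividing by T: 0.0229969 / (302/365) = 0.027794 → 2.78%.

+2.78%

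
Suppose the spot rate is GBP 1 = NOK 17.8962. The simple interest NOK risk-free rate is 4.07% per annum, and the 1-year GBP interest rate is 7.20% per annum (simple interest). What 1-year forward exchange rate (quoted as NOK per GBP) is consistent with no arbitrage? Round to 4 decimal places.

T = 1 year.
Growth of 1 NOK over T: 1 + 0.0407×1 = 1.040700.
GBP accumulates by 1 + 0.0720×1 = 1.072000.
Forward (NOK per GBP) = 17.8962 × 1.040700 / 1.072000 = 17.373671.

17.3737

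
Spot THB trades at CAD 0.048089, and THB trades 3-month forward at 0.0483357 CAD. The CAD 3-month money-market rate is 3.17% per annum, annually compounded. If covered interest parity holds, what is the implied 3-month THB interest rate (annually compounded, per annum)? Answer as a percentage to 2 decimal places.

T = 3/12 years.
By CIP, F/S equals the CAD-to-THB growth ratio: 0.0483357/0.048089 = 1.0051301.
CAD growth factor: (1 + 0.0317)^(3/12) = 1.0078325.
Hence g_THB = 1.0026886.
Annualise: 1.0026886^(12/3) − 1 = 0.010798 = 1.08%.

1.08%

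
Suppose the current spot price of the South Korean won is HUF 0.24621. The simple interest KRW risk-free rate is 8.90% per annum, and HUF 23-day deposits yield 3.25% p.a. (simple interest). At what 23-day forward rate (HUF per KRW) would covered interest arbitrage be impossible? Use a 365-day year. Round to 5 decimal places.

0.24534

T = 23/365 years.
Growth of 1 HUF over T: 1 + 0.0325×23/365 = 1.0020479.
KRW growth factor: 1 + 0.0890×23/365 = 1.0056082.
Forward (HUF per KRW) = 0.24621 × 1.0020479 / 1.0056082 = 0.2453383.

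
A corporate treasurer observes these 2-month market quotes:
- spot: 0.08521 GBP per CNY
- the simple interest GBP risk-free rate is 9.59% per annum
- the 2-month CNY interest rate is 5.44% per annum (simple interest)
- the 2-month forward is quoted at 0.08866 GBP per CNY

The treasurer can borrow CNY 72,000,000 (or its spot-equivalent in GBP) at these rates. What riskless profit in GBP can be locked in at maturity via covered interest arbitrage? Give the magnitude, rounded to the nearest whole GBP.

GBP 208,218

T = 2/12 years.
Keep in CNY, deliver into the forward: 72,000,000·1.009066667·0.08866 = GBP 6,441,397.25.
Swap to GBP now, deposit: 72,000,000·0.08521·1.015983333 = GBP 6,233,179.67.
The quoted forward overvalues CNY, so borrow GBP, buy CNY at spot, deposit the CNY at 5.44%, and sell the proceeds forward at 0.08866.
The gap between the two covered legs is GBP 208,218.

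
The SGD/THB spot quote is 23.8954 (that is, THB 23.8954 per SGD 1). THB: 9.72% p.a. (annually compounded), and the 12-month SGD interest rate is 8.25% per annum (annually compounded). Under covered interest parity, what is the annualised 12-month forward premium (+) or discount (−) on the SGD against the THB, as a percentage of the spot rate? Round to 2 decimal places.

T = 1 year.
F = S · g_THB/g_SGD = 23.8954 × 1.097200/1.082500 = 24.2198918.
(F − S)/S ÷ T = (24.2198918 − 23.8954)/23.8954/1 = 0.013580 → 1.36%.

+1.36%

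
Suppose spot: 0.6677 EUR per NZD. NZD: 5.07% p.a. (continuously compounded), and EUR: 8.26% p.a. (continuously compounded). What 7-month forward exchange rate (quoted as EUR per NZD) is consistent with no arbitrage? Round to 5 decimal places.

0.68024

T = 7/12 years.
EUR accumulates by e^(0.0826×7/12) = 1.049363.
NZD growth factor: e^(0.0507×7/12) = 1.0300167.
CIP: F = S · (grow EUR)/(grow NZD) = 0.6677 × 1.049363/1.0300167 = 0.6802411 EUR per NZD.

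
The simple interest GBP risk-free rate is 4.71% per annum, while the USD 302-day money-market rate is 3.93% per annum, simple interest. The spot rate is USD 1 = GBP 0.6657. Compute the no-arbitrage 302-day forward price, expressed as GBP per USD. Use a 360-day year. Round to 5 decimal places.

0.66992

T = 302/360 years.
Growth of 1 GBP over T: 1 + 0.0471×302/360 = 1.0395117.
Growth of 1 USD over T: 1 + 0.0393×302/360 = 1.0329683.
CIP: F = S · (grow GBP)/(grow USD) = 0.6657 × 1.0395117/1.0329683 = 0.6699169 GBP per USD.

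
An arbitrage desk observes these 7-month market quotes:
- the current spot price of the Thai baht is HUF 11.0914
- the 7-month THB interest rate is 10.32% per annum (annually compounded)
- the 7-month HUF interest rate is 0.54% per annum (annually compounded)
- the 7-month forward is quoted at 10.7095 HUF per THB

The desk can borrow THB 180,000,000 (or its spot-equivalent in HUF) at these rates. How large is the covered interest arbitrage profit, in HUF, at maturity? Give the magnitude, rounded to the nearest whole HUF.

HUF 38,643,847

T = 7/12 years.
Invest the THB and cover forward: 180,000,000 × 1.058965100617 × 10.7095 = HUF 2,041,377,614.11.
Convert at spot and invest in HUF: 180,000,000 × 11.0914 × 1.003146465257 = HUF 2,002,733,766.86.
The quoted forward overvalues THB, so borrow HUF, buy THB at spot, deposit the THB at 10.32%, and sell the proceeds forward at 10.7095.
The gap between the two covered legs is HUF 38,643,847.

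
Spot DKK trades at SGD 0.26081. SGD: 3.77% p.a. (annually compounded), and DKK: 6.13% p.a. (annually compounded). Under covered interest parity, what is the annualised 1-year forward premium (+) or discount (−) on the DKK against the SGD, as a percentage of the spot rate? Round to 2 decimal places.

T = 1 year.
CIP forward (SGD per DKK) = 0.26081 × 1.037700/1.061300 = 0.25501040.
Annualised premium = (F − S)/S × (1/T) = (0.25501040 − 0.26081)/0.26081 ÷ 1 = -2.22%.

-2.22%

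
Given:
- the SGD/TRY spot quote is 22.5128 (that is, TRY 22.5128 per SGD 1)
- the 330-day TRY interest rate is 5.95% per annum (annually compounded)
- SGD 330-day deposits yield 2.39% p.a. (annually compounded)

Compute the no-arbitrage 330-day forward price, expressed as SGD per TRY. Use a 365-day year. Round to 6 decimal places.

0.043068

T = 330/365 years.
Growth of 1 TRY over T: (1 + 0.0595)^(330/365) = 1.0536443.
SGD growth factor: (1 + 0.0239)^(330/365) = 1.0215837.
Forward (TRY per SGD) = 22.5128 × 1.0536443 / 1.0215837 = 23.21932.
Quoted the other way: 1/23.21932 = 0.043068 SGD per TRY.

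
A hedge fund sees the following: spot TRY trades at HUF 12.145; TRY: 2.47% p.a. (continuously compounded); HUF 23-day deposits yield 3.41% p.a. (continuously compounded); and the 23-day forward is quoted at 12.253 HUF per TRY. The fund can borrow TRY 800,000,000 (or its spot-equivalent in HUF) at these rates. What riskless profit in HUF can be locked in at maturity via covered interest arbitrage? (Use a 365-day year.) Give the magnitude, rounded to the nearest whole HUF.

T = 23/365 years.
Keep in TRY, deliver into the forward: 800,000,000·1.001557650235·12.253 = HUF 9,817,668,710.66.
Swap to HUF now, deposit: 800,000,000·12.145·1.002151077378 = HUF 9,736,899,867.80.
The quoted forward overvalues TRY, so borrow HUF, buy TRY at spot, deposit the TRY at 2.47%, and sell the proceeds forward at 12.253.
The gap between the two covered legs is HUF 80,768,843.

HUF 80,768,843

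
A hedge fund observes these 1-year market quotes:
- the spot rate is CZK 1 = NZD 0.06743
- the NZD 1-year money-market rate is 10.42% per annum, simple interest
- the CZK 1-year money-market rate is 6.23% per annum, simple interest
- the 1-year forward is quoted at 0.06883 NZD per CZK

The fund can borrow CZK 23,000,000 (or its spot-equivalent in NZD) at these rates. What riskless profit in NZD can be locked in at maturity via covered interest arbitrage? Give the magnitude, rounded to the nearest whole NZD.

NZD 30,776

T = 1 year.
Keep in CZK, deliver into the forward: 23,000,000·1.062300·0.06883 = NZD 1,681,716.51.
Swap to NZD now, deposit: 23,000,000·0.06743·1.104200 = NZD 1,712,492.74.
The quoted forward undervalues CZK, so borrow CZK, convert to NZD at spot, deposit the NZD at 10.42%, and buy CZK forward at 0.06883 to cover the loan.
Arbitrage profit = |1,681,716.51 − 1,712,492.74| = NZD 30,776.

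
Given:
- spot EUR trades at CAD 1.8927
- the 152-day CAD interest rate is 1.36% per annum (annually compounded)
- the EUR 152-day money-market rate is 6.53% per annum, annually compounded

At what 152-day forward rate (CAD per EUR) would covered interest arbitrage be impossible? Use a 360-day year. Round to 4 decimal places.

T = 152/360 years.
CAD growth factor: (1 + 0.0136)^(152/360) = 1.0057198.
Growth of 1 EUR over T: (1 + 0.0653)^(152/360) = 1.0270681.
So F = 1.8927 × 1.0057198 / 1.0270681 = 1.853359 (CAD/EUR).

1.8534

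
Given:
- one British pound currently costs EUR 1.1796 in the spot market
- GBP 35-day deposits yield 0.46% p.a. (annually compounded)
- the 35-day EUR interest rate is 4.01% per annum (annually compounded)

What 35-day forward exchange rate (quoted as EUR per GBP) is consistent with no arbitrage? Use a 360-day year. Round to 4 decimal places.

T = 35/360 years.
Growth of 1 EUR over T: (1 + 0.0401)^(35/360) = 1.0038298.
GBP accumulates by (1 + 0.0046)^(35/360) = 1.0004463.
CIP: F = S · (grow EUR)/(grow GBP) = 1.1796 × 1.0038298/1.0004463 = 1.183589 EUR per GBP.

1.1836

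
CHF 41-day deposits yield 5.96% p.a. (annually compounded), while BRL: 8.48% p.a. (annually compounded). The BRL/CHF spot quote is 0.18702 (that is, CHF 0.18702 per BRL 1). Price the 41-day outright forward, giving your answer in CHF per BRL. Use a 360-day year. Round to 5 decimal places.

0.18652

T = 41/360 years.
CHF accumulates by (1 + 0.0596)^(41/360) = 1.006615.
BRL growth factor: (1 + 0.0848)^(41/360) = 1.0093132.
CIP: F = S · (grow CHF)/(grow BRL) = 0.18702 × 1.006615/1.0093132 = 0.1865200 CHF per BRL.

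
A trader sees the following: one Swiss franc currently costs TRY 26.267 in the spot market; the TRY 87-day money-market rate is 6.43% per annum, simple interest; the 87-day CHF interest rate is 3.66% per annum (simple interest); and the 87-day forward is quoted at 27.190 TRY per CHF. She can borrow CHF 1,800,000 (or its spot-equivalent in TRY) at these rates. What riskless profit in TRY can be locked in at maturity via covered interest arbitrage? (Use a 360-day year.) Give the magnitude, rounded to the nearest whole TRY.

T = 87/360 years.
Route A — deposit CHF, sell forward: 1,800,000 × 1.008845 × 27.190 = TRY 49,374,891.99.
Route B — convert at spot, deposit TRY: 1,800,000 × 26.267 × 1.0155391667 = TRY 48,015,301.13.
The quoted forward overvalues CHF, so borrow TRY, buy CHF at spot, deposit the CHF at 3.66%, and sell the proceeds forward at 27.190.
Arbitrage profit = |49,374,891.99 − 48,015,301.13| = TRY 1,359,591.

TRY 1,359,591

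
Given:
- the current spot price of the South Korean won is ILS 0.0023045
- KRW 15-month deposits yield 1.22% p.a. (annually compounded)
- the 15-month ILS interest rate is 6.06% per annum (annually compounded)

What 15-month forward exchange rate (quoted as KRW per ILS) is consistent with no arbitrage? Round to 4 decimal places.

T = 15/12 years.
ILS accumulates by (1 + 0.0606)^(15/12) = 1.076315336.
KRW accumulates by (1 + 0.0122)^(15/12) = 1.015273186.
Forward (ILS per KRW) = 0.0023045 × 1.076315336 / 1.015273186 = 0.00244305545.
Quoted the other way: 1/0.00244305545 = 409.3235 KRW per ILS.

409.3235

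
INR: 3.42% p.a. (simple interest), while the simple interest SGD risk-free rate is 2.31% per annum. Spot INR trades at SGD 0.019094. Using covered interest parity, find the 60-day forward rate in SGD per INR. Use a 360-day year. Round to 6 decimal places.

T = 60/360 years.
SGD accumulates by 1 + 0.0231×60/360 = 1.003850.
Growth of 1 INR over T: 1 + 0.0342×60/360 = 1.005700.
Forward (SGD per INR) = 0.019094 × 1.003850 / 1.005700 = 0.01905888.

0.019059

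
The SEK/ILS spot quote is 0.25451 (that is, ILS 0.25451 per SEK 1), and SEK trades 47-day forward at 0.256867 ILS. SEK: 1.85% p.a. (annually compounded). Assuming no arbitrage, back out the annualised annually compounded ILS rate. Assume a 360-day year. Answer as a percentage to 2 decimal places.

T = 47/360 years.
CIP gives F = S · g_ILS/g_SEK, so g_ILS/g_SEK = 0.256867/0.25451 = 1.0092609.
SEK growth factor: (1 + 0.0185)^(47/360) = 1.0023961.
So the ILS growth factor = 1.0116792.
r = 1.0116792^(360/47) − 1 = 0.093014 → 9.30%.

9.30%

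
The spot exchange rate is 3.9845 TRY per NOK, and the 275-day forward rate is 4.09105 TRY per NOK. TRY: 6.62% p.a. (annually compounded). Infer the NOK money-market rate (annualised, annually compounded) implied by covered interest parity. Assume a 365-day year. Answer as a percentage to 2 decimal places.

T = 275/365 years.
F/S = 4.09105/3.9845 = 1.0267411 = (growth of TRY) / (growth of NOK).
The TRY side grows by (1 + 0.0662)^(275/365) = 1.0494804.
So the NOK growth factor = 1.0221471.
Annualise: 1.0221471^(365/275) − 1 = 0.029501 = 2.95%.

2.95%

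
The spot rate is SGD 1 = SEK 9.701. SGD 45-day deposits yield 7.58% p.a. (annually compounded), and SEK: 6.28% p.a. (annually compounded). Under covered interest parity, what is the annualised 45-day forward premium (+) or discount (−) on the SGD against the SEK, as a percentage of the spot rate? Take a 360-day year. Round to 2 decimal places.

T = 45/360 years.
F = S · g_SEK/g_SGD = 9.701 × 1.0076424/1.0091749 = 9.686268.
Annualised premium = (F − S)/S × (1/T) = (9.686268 − 9.701)/9.701 ÷ (45/360) = -1.21%.

-1.21%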